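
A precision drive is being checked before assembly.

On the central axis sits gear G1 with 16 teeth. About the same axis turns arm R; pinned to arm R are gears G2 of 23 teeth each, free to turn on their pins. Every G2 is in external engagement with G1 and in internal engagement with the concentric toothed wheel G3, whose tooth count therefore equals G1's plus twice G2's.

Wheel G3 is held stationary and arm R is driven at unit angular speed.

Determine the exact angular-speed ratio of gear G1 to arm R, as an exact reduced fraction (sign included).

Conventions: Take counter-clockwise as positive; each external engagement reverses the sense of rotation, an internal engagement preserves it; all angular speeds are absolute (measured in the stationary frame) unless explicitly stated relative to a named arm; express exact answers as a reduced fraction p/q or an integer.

recognized (axles ride arm R): planetary set, 16/23/62 teeth
ring teeth: 16 + 2·23 = 62
16(ω_sun−ω_arm) = −62(ω_ring−ω_arm),  ω_ring = 0, ω_arm = 1
ω_sun = 1 − (62/16)(0−1) = 39/8
ω_out/ω_in = 39/8

39/8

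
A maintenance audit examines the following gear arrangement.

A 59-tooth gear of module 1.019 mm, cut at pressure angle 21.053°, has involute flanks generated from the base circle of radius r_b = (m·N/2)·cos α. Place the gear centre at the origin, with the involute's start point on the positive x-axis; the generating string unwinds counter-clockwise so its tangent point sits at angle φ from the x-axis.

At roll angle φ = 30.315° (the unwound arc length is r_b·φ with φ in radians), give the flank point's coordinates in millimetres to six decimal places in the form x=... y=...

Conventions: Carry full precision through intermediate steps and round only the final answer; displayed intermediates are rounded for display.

recognized (one wheel, involute flank): single-mesh tooth geometry, m = 1.019, N = 59
pitch radius r_p = m·N/2 = 1.019·59/2 = 30.060500
base radius r_b = r_p·cos α = 30.060500·cos 21.053° = 28.053917
roll angle φ = 30.315° = 0.52909656 rad
x = r_b·(cos φ + φ·sin φ) = 31.710096
y = r_b·(sin φ − φ·cos φ) = 1.346698

x=31.710096 y=1.346698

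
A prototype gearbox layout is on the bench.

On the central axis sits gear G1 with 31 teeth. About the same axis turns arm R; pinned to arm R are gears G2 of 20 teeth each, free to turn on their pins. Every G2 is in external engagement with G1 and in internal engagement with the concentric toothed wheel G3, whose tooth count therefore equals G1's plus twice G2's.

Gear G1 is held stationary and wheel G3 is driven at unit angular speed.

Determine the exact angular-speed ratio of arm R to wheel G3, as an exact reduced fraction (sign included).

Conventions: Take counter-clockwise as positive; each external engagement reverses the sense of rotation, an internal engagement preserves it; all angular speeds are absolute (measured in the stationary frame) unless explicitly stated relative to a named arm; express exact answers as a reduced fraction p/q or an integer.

71/102

topology: planetary set — G1 31T / G2 20T / G3 71T, arm = carrier (Willis)
ring teeth: 31 + 2·20 = 71
31(ω_sun−ω_arm) = −71(ω_ring−ω_arm),  ω_sun = 0, ω_ring = 1
31(0−ω_arm) = −71(1−ω_arm)  ⇒  102·ω_arm = 71  ⇒  ω_arm = 71/102
ω_out/ω_in = 71/102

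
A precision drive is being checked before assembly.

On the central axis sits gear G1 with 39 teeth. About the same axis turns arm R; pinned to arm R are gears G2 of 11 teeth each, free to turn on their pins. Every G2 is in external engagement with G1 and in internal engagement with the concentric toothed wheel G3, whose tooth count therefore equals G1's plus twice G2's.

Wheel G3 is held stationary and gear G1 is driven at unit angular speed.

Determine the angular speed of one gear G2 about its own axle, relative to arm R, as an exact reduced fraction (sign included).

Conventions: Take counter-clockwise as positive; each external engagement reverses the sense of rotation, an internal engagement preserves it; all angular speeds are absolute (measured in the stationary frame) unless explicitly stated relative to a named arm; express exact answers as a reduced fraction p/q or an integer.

-2379/1100

class = planetary set [G3 = 39+2·11 = 61; Willis about the carrier]
ring teeth: 39 + 2·11 = 61
39(ω_sun−ω_arm) = −61(ω_ring−ω_arm),  ω_ring = 0, ω_sun = 1
39(1−ω_arm) = −61(0−ω_arm)  ⇒  100·ω_arm = 39  ⇒  ω_arm = 39/100
sun–planet mesh: 39·(1−39/100) = −11·(ω_p−ω_arm)  ⇒  ω_p−ω_arm = -2379/1100
exact speed ratio = -2379/1100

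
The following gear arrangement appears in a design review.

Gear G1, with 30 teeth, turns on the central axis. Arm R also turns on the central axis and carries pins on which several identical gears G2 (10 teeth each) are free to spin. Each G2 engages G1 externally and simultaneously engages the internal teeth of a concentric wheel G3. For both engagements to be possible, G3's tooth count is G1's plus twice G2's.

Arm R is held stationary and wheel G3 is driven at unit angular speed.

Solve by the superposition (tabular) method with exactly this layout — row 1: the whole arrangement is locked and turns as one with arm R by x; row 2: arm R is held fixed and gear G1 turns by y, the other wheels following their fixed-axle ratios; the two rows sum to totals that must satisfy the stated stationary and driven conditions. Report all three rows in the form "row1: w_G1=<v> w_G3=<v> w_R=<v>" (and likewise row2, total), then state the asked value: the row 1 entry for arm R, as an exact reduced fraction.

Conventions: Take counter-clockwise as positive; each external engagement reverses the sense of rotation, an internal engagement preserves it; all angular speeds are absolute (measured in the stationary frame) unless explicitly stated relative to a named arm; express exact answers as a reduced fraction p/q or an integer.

row1: w_G1=0 w_G3=0 w_R=0
row2: w_G1=-5/3 w_G3=1 w_R=0
total: w_G1=-5/3 w_G3=1 w_R=0
asked value: 0

topology: planetary set — G1 30T / G2 10T / G3 50T, arm = carrier (Willis)
superposition row 1 [locked train]: every member turns x
superposition row 2 [arm held]: sun y, ring −(30/50)·y, arm 0
boundary: total ω_arm = x = 0 and total ω_ring = x − (30/50)·y = 1  ⇒  y = -5/3, x = 0
row 2 ring = −(30/50)·(-5/3) = 1
totals (row 1 + row 2): sun 0 + (-5/3) = -5/3, ring 0 + 1 = 1, arm 0 + 0 = 0
asked cell (row1, arm) = 0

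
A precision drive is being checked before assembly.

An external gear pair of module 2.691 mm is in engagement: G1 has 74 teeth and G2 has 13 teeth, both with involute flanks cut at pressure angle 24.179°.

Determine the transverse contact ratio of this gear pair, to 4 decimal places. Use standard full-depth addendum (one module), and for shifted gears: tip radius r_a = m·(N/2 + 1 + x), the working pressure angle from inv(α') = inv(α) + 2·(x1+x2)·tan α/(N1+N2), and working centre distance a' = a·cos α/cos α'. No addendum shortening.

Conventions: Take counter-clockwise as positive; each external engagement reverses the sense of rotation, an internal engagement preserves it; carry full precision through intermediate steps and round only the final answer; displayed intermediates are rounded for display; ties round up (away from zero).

1.4759

recognized (one external pair, fixed centres): single-mesh tooth geometry, m = 2.691, N1 = 74, N2 = 13
base radii: r_b1 = 90.832017, r_b2 = 15.956976
tip radii: r_a1 = 102.258000, r_a2 = 20.182500
no profile shift: α' = α, a' = a
action lengths: √(r_a1²−r_b1²) = 46.970664, √(r_a2²−r_b2²) = 12.357517
base pitch p_b = π·m·cos α = 7.712357
CR = (46.970664 + 12.357517 − 117.058500·sin 24.17900°)/7.712357 = 1.475858
contact ratio ≈ 1.4759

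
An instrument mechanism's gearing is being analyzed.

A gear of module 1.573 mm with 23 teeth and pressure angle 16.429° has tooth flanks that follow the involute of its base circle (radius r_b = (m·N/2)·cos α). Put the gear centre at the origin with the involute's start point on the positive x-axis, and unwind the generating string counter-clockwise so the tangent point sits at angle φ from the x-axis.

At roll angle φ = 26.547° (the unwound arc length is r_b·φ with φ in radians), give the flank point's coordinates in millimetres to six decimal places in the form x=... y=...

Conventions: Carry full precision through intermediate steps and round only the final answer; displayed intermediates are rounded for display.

single-mesh involute tooth geometry (23T wheel at module 1.573)
pitch radius r_p = m·N/2 = 1.573·23/2 = 18.089500
base radius r_b = r_p·cos α = 18.089500·cos 16.429° = 17.350923
roll angle φ = 26.547° = 0.46333256 rad
x = r_b·(cos φ + φ·sin φ) = 19.114576
y = r_b·(sin φ − φ·cos φ) = 0.563025

x=19.114576 y=0.563025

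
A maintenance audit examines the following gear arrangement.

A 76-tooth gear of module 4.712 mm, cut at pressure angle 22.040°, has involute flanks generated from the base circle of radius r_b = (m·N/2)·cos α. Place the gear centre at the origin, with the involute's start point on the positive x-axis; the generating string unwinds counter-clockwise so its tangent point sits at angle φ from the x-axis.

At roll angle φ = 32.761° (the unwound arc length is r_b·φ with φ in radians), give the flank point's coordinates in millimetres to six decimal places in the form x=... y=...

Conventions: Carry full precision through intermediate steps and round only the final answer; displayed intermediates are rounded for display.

x=190.924665 y=10.008030

recognized (one wheel, involute flank): single-mesh tooth geometry, m = 4.712, N = 76
pitch radius r_p = m·N/2 = 4.712·76/2 = 179.056000
base radius r_b = r_p·cos α = 179.056000·cos 22.040° = 165.970964
roll angle φ = 32.761° = 0.57178732 rad
x = r_b·(cos φ + φ·sin φ) = 190.924665
y = r_b·(sin φ − φ·cos φ) = 10.008030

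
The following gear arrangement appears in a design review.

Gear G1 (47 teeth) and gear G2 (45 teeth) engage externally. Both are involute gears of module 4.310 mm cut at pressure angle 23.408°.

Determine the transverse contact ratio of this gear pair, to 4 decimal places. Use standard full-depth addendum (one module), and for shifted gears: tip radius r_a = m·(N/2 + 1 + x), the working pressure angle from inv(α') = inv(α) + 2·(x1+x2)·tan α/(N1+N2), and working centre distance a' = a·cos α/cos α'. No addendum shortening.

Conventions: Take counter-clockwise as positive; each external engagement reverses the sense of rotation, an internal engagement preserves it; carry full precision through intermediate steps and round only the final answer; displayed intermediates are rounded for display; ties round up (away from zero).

1.5857

recognized (one external pair, fixed centres): single-mesh tooth geometry, m = 4.310, N1 = 47, N2 = 45
base radii: r_b1 = 92.949160, r_b2 = 88.993876
tip radii: r_a1 = 105.595000, r_a2 = 101.285000
no profile shift: α' = α, a' = a
action lengths: √(r_a1²−r_b1²) = 50.107462, √(r_a2²−r_b2²) = 48.360533
base pitch p_b = π·m·cos α = 12.425889
CR = (50.107462 + 48.360533 − 198.260000·sin 23.40800°)/12.425889 = 1.585725
contact ratio ≈ 1.5857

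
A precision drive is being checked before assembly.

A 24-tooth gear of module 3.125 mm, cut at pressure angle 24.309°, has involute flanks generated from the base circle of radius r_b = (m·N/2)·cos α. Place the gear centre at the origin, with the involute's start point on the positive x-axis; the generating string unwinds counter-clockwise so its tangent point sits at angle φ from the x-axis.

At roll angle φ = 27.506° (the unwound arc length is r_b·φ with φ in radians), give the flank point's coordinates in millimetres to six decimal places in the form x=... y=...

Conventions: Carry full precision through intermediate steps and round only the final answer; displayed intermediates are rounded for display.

topology: single-mesh involute geometry — m = 3.125, N = 24
pitch radius r_p = m·N/2 = 3.125·24/2 = 37.500000
base radius r_b = r_p·cos α = 37.500000·cos 24.309° = 34.175198
roll angle φ = 27.506° = 0.48007026 rad
x = r_b·(cos φ + φ·sin φ) = 37.889319
y = r_b·(sin φ − φ·cos φ) = 1.231578

x=37.889319 y=1.231578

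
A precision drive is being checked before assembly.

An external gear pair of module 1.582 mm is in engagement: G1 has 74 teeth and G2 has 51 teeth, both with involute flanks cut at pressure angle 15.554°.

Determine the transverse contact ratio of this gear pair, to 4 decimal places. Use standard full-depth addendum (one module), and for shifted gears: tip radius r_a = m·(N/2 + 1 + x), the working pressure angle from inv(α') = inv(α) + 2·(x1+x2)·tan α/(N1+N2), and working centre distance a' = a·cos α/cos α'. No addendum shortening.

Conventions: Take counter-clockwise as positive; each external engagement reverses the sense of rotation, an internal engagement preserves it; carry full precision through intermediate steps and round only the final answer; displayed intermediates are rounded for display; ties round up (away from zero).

recognized (one external pair, fixed centres): single-mesh tooth geometry, m = 1.582, N1 = 74, N2 = 51
base radii: r_b1 = 56.390377, r_b2 = 38.863638
tip radii: r_a1 = 60.116000, r_a2 = 41.923000
no profile shift: α' = α, a' = a
action lengths: √(r_a1²−r_b1²) = 20.834078, √(r_a2²−r_b2²) = 15.721181
base pitch p_b = π·m·cos α = 4.787989
CR = (20.834078 + 15.721181 − 98.875000·sin 15.55400°)/4.787989 = 2.097390
contact ratio ≈ 2.0974

2.0974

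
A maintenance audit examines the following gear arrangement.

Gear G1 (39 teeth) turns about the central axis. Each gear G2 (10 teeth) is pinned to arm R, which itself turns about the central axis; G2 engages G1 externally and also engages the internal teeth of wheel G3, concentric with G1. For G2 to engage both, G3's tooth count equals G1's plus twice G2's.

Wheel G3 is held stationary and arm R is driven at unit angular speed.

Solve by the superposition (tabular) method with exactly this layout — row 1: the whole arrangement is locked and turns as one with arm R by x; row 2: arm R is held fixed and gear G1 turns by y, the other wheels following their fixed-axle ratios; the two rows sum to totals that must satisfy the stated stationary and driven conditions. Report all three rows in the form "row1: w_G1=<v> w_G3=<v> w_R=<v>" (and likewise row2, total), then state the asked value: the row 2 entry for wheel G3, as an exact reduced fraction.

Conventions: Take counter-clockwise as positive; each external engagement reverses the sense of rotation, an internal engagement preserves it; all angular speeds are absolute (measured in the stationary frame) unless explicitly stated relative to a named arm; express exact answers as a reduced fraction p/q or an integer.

row1: w_G1=1 w_G3=1 w_R=1
row2: w_G1=59/39 w_G3=-1 w_R=0
total: w_G1=98/39 w_G3=0 w_R=1
asked value: -1

class = planetary set [G3 = 39+2·10 = 59; Willis about the carrier]
row 1 — lock + rotate with arm: ω_sun = ω_ring = ω_arm = x
superposition row 2 [arm held]: sun y, ring −(39/59)·y, arm 0
boundary: total ω_ring = x − (39/59)·y = 0 and total ω_arm = x = 1  ⇒  y = 59/39, x = 1
row 2 ring = −(39/59)·59/39 = -1
totals (row 1 + row 2): sun 1 + 59/39 = 98/39, ring 1 + (-1) = 0, arm 1 + 0 = 1
asked cell (row2, ring) = -1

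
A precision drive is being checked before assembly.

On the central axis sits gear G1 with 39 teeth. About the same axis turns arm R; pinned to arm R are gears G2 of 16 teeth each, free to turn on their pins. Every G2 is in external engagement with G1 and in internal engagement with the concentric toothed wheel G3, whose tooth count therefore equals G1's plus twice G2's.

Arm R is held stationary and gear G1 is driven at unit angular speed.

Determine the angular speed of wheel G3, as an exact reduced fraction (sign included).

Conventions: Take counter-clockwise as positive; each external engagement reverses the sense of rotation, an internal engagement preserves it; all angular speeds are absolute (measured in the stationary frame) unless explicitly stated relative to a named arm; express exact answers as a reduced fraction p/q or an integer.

-39/71

recognized (axles ride arm R): planetary set, 39/16/71 teeth
ring teeth: 39 + 2·16 = 71
39(ω_sun−ω_arm) = −71(ω_ring−ω_arm),  ω_arm = 0, ω_sun = 1
ω_ring = 0 − (39/71)(1−0) = -39/71
exact speed ratio = -39/71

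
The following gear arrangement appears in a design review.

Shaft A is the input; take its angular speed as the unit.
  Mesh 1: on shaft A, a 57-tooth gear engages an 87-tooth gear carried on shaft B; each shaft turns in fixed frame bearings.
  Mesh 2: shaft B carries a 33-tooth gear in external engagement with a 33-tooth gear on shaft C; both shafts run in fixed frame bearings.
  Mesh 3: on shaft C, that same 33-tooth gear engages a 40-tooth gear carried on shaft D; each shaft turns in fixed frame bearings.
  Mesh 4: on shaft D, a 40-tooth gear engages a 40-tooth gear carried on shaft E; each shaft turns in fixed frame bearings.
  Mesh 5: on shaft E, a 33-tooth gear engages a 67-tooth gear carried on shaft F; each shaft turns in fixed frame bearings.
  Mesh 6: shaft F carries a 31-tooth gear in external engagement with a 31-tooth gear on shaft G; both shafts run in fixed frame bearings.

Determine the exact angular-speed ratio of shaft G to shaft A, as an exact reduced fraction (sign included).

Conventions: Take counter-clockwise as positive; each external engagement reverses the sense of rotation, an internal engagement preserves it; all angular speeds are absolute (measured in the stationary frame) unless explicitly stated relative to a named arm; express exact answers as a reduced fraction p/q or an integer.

20691/77720

class = fixed-axis compound train [6 meshes; 6 ratios multiply, 6 sense flips]
mesh 1 [57T→87T]: running ratio 19/29, sense −
mesh 2 [33T→33T]: running ratio 19/29, sense +
mesh 3 [33T→40T]: running ratio 627/1160, sense −
mesh 4 [40T→40T]: running ratio 627/1160, sense +
mesh 5 [33T→67T]: running ratio 20691/77720, sense −
mesh 6 [31T→31T]: running ratio 20691/77720, sense +
ω_out/ω_in = 20691/77720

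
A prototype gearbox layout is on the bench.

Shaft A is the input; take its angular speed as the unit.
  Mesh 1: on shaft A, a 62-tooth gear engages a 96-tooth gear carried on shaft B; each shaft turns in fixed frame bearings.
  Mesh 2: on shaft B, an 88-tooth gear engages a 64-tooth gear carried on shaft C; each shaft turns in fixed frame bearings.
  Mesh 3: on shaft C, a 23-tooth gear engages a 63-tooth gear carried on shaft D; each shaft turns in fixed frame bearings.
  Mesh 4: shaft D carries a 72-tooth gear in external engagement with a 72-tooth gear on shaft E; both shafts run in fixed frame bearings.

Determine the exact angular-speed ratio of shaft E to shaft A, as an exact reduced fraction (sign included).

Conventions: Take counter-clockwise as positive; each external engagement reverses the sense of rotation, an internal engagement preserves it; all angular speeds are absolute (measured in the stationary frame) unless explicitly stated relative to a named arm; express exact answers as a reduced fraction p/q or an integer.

class = fixed-axis compound train [4 meshes; 4 ratios multiply, 4 sense flips]
mesh 1 [62T→96T]: running ratio 31/48, sense −
mesh 2 [88T→64T]: running ratio 341/384, sense +
mesh 3 [23T→63T]: running ratio 7843/24192, sense −
mesh 4 [72T→72T]: running ratio 7843/24192, sense +
ω_out/ω_in = 7843/24192

7843/24192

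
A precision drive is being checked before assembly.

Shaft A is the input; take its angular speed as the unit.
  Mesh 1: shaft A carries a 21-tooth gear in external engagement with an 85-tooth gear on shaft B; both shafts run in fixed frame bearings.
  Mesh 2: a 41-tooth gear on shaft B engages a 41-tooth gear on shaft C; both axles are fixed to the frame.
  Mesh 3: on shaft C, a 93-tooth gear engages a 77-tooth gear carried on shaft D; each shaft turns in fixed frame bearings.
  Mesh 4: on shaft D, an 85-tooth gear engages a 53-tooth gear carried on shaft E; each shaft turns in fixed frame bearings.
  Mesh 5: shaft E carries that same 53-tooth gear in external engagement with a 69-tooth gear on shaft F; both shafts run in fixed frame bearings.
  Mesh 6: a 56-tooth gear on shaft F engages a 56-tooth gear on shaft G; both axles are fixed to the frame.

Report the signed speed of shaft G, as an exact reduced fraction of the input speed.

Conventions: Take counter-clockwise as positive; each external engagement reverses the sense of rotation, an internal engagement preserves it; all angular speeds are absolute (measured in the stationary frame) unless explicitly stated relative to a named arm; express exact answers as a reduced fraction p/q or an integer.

6-mesh fixed-axis compound train (all bearings frame-fixed)
mesh 1 [21T→85T]: |ω|/ω_in = 1×21/85 = 21/85, sense flips to −
mesh 2 [41T→41T]: |ω|/ω_in = (21/85)×41/41 = 21/85, sense flips to +
mesh 3 [93T→77T]: |ω|/ω_in = (21/85)×93/77 = 279/935, sense flips to −
mesh 4 [85T→53T]: |ω|/ω_in = (279/935)×85/53 = 279/583, sense flips to +
mesh 5 [53T→69T]: |ω|/ω_in = (279/583)×53/69 = 93/253, sense flips to −
mesh 6 [56T→56T]: |ω|/ω_in = (93/253)×56/56 = 93/253, sense flips to +
signed output speed (× input speed) = 93/253

93/253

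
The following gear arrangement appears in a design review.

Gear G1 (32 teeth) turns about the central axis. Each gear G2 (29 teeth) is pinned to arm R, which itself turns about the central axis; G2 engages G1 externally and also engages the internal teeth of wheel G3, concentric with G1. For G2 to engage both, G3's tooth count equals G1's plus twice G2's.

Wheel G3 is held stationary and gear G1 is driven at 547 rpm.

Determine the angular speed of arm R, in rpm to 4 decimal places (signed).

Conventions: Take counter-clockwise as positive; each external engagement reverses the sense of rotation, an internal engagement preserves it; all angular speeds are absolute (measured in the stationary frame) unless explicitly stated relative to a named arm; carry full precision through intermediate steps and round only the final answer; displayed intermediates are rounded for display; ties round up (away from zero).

planetary set (32T centre, 29T on arm, 90T internal) — Willis relation
normalise by the input: solve with ω_sun = 1, then scale by 547 rpm
ring teeth: 32 + 2·29 = 90
32(ω_sun−ω_arm) = −90(ω_ring−ω_arm),  ω_ring = 0, ω_sun = 1
32(1−ω_arm) = −90(0−ω_arm)  ⇒  122·ω_arm = 32  ⇒  ω_arm = 16/61
scale: ω_arm = 16/61 × 547 rpm = +143.4754 rpm

+143.4754 rpm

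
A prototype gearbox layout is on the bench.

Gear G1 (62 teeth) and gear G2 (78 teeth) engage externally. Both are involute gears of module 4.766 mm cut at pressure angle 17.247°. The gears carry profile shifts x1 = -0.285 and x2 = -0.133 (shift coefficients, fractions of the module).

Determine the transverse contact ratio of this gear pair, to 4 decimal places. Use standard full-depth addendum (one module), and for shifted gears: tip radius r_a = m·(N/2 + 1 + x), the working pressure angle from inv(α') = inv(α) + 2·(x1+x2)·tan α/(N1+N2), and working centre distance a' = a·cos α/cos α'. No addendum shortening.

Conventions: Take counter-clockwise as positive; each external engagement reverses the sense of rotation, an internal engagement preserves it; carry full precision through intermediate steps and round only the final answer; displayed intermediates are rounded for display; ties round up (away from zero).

recognized (one external pair, fixed centres): single-mesh tooth geometry, m = 4.766, N1 = 62, N2 = 78
base radii: r_b1 = 141.102671, r_b2 = 177.516263
tip radii: r_a1 = 151.153690, r_a2 = 190.006122
inv(α') = inv(17.247°) + 2·(-0.285-0.133)·tan α/(62+78) = 0.00758008  ⇒  α' = 16.06064°
a' = a·cos α / cos α' = 333.6200·cos 17.247°/cos 16.06064° = 331.559904
action lengths: √(r_a1²−r_b1²) = 54.198472, √(r_a2²−r_b2²) = 67.751773
base pitch p_b = π·m·cos α = 14.299584
CR = (54.198472 + 67.751773 − 331.559904·sin 16.06064°)/14.299584 = 2.113536
contact ratio ≈ 2.1135

2.1135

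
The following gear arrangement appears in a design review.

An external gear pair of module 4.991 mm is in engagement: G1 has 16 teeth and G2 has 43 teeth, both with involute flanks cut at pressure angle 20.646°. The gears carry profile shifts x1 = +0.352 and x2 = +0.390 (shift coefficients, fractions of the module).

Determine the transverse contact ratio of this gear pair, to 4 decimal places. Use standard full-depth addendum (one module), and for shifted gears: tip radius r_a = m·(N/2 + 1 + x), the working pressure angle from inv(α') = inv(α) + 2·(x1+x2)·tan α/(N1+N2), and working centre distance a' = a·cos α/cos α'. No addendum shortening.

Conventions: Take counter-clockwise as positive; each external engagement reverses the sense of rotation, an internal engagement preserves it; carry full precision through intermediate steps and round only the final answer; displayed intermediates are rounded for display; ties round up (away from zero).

class = single-mesh tooth geometry [involute pair 16T × 43T, m = 4.991]
base radii: r_b1 = 37.363694, r_b2 = 100.414929
tip radii: r_a1 = 46.675832, r_a2 = 114.243990
inv(α') = inv(20.646°) + 2·(+0.352+0.390)·tan α/(16+43) = 0.02592844  ⇒  α' = 23.87755°
a' = a·cos α / cos α' = 147.2345·cos 20.646°/cos 23.87755° = 150.674450
action lengths: √(r_a1²−r_b1²) = 27.974768, √(r_a2²−r_b2²) = 54.484230
base pitch p_b = π·m·cos α = 14.672688
CR = (27.974768 + 54.484230 − 150.674450·sin 23.87755°)/14.672688 = 1.463161
contact ratio ≈ 1.4632

1.4632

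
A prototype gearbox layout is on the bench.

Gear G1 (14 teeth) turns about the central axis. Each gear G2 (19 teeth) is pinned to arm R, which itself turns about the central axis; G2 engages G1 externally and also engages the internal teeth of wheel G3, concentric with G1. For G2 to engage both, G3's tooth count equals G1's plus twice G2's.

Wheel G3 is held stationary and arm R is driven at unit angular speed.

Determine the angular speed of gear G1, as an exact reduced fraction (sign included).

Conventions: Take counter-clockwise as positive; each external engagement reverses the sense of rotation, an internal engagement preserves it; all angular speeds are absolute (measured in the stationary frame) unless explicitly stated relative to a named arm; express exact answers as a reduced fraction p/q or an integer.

33/7

recognized (axles ride arm R): planetary set, 14/19/52 teeth
ring teeth: 14 + 2·19 = 52
14(ω_sun−ω_arm) = −52(ω_ring−ω_arm),  ω_ring = 0, ω_arm = 1
ω_sun = 1 − (52/14)(0−1) = 33/7
exact speed ratio = 33/7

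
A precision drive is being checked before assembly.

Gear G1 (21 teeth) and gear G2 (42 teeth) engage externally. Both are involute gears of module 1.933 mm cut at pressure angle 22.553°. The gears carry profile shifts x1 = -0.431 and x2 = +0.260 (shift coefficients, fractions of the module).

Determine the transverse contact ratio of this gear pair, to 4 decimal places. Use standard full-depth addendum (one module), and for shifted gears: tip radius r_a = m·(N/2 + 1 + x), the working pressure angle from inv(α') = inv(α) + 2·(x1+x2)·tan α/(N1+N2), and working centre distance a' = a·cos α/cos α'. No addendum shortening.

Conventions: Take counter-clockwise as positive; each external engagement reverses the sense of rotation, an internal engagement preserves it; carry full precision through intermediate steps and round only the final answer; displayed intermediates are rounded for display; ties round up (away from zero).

1.6003

recognized (one external pair, fixed centres): single-mesh tooth geometry, m = 1.933, N1 = 21, N2 = 42
base radii: r_b1 = 18.744328, r_b2 = 37.488656
tip radii: r_a1 = 21.396377, r_a2 = 43.028580
inv(α') = inv(22.553°) + 2·(-0.431+0.260)·tan α/(21+42) = 0.01941913  ⇒  α' = 21.77470°
a' = a·cos α / cos α' = 60.8895·cos 22.553°/cos 21.77470° = 60.553492
action lengths: √(r_a1²−r_b1²) = 10.317709, √(r_a2²−r_b2²) = 21.120117
base pitch p_b = π·m·cos α = 5.608290
CR = (10.317709 + 21.120117 − 60.553492·sin 21.77470°)/5.608290 = 1.600316
contact ratio ≈ 1.6003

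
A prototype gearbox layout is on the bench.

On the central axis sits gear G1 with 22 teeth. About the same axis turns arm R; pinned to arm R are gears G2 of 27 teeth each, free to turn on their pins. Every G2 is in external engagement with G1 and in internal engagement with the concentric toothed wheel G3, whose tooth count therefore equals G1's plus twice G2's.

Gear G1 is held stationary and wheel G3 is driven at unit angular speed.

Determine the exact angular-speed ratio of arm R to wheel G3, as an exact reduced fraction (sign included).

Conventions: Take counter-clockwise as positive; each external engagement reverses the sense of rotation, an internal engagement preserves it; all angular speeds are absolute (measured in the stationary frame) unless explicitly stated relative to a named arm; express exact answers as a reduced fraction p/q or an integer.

topology: planetary set — G1 22T / G2 27T / G3 76T, arm = carrier (Willis)
ring teeth: 22 + 2·27 = 76
22(ω_sun−ω_arm) = −76(ω_ring−ω_arm),  ω_sun = 0, ω_ring = 1
22(0−ω_arm) = −76(1−ω_arm)  ⇒  98·ω_arm = 76  ⇒  ω_arm = 38/49
ω_out/ω_in = 38/49

38/49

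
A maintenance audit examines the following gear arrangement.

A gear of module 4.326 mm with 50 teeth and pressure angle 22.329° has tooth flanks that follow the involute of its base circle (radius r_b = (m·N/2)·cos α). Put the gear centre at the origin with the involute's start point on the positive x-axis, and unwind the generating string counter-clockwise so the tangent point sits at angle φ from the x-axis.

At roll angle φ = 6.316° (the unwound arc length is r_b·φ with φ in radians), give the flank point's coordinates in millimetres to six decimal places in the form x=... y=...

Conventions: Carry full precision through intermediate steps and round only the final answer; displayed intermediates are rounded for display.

topology: single-mesh involute geometry — m = 4.326, N = 50
pitch radius r_p = m·N/2 = 4.326·50/2 = 108.150000
base radius r_b = r_p·cos α = 108.150000·cos 22.329° = 100.040647
roll angle φ = 6.316° = 0.11023500 rad
x = r_b·(cos φ + φ·sin φ) = 100.646636
y = r_b·(sin φ − φ·cos φ) = 0.044616

x=100.646636 y=0.044616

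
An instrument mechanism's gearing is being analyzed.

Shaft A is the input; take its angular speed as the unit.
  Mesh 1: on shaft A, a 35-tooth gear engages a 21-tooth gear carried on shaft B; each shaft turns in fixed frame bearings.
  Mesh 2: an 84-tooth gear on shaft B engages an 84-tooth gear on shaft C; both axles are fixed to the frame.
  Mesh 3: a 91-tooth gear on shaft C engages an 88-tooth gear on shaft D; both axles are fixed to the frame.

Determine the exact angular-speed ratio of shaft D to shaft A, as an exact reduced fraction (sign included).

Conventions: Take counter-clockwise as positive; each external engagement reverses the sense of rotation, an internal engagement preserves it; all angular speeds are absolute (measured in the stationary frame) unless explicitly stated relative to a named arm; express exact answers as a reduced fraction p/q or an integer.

class = fixed-axis compound train [3 meshes; 3 ratios multiply, 3 sense flips]
mesh 1 [35T→21T]: running ratio 5/3, sense −
mesh 2 [84T→84T]: running ratio 5/3, sense +
mesh 3 [91T→88T]: running ratio 455/264, sense −
ω_out/ω_in = -455/264

-455/264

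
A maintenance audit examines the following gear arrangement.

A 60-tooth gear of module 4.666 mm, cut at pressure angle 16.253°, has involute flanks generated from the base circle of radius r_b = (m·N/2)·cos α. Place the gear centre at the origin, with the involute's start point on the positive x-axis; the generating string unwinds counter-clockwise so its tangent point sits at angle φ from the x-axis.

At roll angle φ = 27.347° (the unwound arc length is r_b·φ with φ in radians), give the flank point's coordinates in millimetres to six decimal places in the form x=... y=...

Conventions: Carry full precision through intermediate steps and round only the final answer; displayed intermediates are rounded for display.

x=148.832163 y=4.760658

class = single-mesh tooth geometry [base-circle involute, m = 4.666, 60T]
pitch radius r_p = m·N/2 = 4.666·60/2 = 139.980000
base radius r_b = r_p·cos α = 139.980000·cos 16.253° = 134.385727
roll angle φ = 27.347° = 0.47729519 rad
x = r_b·(cos φ + φ·sin φ) = 148.832163
y = r_b·(sin φ − φ·cos φ) = 4.760658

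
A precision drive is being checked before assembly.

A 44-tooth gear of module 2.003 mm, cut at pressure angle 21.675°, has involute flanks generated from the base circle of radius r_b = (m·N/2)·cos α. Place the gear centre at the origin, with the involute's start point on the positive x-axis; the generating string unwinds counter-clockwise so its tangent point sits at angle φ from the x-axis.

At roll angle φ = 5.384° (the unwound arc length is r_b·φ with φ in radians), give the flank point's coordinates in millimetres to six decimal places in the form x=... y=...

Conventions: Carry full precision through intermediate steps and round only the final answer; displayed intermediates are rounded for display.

topology: single-mesh involute geometry — m = 2.003, N = 44
pitch radius r_p = m·N/2 = 2.003·44/2 = 44.066000
base radius r_b = r_p·cos α = 44.066000·cos 21.675° = 40.950261
roll angle φ = 5.384° = 0.09396853 rad
x = r_b·(cos φ + φ·sin φ) = 41.130659
y = r_b·(sin φ − φ·cos φ) = 0.011316

x=41.130659 y=0.011316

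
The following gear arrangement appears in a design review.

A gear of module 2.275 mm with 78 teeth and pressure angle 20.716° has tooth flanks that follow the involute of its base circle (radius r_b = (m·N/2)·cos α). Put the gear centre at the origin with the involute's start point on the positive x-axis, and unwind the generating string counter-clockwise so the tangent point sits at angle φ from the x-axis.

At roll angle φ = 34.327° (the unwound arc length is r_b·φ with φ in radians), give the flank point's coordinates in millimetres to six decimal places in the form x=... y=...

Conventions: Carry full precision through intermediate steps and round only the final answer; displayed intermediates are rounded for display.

single-mesh involute tooth geometry (78T wheel at module 2.275)
pitch radius r_p = m·N/2 = 2.275·78/2 = 88.725000
base radius r_b = r_p·cos α = 88.725000·cos 20.716° = 82.988510
roll angle φ = 34.327° = 0.59911917 rad
x = r_b·(cos φ + φ·sin φ) = 96.572493
y = r_b·(sin φ − φ·cos φ) = 5.738083

x=96.572493 y=5.738083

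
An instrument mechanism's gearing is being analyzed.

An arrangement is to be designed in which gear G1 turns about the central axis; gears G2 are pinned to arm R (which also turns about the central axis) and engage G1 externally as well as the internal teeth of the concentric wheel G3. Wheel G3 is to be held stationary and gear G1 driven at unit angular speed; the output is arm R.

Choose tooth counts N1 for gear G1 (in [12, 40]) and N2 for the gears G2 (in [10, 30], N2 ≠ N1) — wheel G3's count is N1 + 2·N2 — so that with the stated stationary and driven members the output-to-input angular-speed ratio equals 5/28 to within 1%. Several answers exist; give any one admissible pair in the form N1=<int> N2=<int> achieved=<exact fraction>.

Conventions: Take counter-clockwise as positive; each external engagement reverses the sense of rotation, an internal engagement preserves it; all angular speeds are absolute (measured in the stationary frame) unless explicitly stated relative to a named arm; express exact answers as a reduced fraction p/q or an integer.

N1=15 N2=27 achieved=5/28

planetary set to be sized for 5/28 (Willis relation)
Willis with ω_ring = 0: ω_arm/ω_sun = N1/(N1+N3); set equal to 5/28  ⇒  N3/N1 = 1/(5/28) − 1 = 23/5
N3 = N1 + 2·N2  ⇒  N2/N1 = (N3/N1 − 1)/2 = (23/5 − 1)/2 = 9/5
smallest multiple with N1 ≥ 12 and N2 ≥ 10: k = 3  ⇒  N1 = 3·5 = 15, N2 = 3·9 = 27 (N1 ≤ 40, N2 ≤ 30, N2 ≠ N1 ✓), N3 = 15 + 2·27 = 69
check: N1/(N1+N3) with N1 = 15, N3 = 69 gives 5/28; |achieved − target| = 0 ≤ 1/560 ✓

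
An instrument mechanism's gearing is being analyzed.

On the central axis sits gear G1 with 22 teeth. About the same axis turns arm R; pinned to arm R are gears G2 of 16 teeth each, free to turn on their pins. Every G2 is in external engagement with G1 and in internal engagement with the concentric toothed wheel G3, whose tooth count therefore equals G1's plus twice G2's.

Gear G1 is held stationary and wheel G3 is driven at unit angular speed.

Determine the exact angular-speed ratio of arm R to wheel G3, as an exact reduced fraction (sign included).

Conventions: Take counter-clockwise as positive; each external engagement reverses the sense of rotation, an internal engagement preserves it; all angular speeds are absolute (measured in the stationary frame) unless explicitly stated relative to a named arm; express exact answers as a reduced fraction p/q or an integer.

recognized (axles ride arm R): planetary set, 22/16/54 teeth
ring teeth: 22 + 2·16 = 54
22(ω_sun−ω_arm) = −54(ω_ring−ω_arm),  ω_sun = 0, ω_ring = 1
22(0−ω_arm) = −54(1−ω_arm)  ⇒  76·ω_arm = 54  ⇒  ω_arm = 27/38
ω_out/ω_in = 27/38

27/38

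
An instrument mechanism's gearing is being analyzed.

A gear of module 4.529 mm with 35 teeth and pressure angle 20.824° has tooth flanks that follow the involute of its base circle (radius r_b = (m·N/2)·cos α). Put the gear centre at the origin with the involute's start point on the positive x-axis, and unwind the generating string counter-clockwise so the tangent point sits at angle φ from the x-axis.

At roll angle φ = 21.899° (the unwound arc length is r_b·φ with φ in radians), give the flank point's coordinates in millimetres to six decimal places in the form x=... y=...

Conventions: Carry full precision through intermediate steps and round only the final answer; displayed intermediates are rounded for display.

x=79.295104 y=1.358714

class = single-mesh tooth geometry [base-circle involute, m = 4.529, 35T]
pitch radius r_p = m·N/2 = 4.529·35/2 = 79.257500
base radius r_b = r_p·cos α = 79.257500·cos 20.824° = 74.080150
roll angle φ = 21.899° = 0.38220965 rad
x = r_b·(cos φ + φ·sin φ) = 79.295104
y = r_b·(sin φ − φ·cos φ) = 1.358714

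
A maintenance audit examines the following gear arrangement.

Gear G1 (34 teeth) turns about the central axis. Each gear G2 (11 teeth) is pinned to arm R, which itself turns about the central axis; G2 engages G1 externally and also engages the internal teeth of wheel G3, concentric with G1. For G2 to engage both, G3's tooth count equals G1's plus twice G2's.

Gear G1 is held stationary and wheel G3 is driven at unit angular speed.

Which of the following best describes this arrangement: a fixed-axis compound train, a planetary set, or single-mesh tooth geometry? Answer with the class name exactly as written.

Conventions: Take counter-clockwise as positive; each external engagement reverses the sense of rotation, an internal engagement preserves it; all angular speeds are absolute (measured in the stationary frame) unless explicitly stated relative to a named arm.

planetary set

planetary set (34T centre, 11T on arm, 56T internal) — Willis relation
classification: planetary set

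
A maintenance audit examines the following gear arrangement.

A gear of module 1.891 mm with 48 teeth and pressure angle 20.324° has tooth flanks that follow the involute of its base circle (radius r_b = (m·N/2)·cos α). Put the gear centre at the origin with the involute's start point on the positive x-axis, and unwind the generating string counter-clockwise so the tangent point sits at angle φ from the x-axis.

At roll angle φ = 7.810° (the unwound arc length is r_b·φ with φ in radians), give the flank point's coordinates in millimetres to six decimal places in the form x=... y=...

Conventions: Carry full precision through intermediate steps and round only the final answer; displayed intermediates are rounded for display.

class = single-mesh tooth geometry [base-circle involute, m = 1.891, 48T]
pitch radius r_p = m·N/2 = 1.891·48/2 = 45.384000
base radius r_b = r_p·cos α = 45.384000·cos 20.324° = 42.558552
roll angle φ = 7.810° = 0.13631021 rad
x = r_b·(cos φ + φ·sin φ) = 42.952097
y = r_b·(sin φ − φ·cos φ) = 0.035863

x=42.952097 y=0.035863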